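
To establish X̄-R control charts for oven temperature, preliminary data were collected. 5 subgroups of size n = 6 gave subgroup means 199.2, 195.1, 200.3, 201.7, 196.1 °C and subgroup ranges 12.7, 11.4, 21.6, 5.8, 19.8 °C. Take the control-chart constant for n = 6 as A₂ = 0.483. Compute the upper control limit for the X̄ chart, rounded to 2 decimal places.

X̄̄ = (199.2 + 195.1 + 200.3 + 201.7 + 196.1) / 5 = 992.4000 / 5 = 198.4800
R̄ = (12.7 + 11.4 + 21.6 + 5.8 + 19.8) / 5 = 71.3000 / 5 = 14.2600
UCL = X̄̄ + A₂·R̄ = 198.4800 + 0.483 × 14.2600 = 205.3676

205.37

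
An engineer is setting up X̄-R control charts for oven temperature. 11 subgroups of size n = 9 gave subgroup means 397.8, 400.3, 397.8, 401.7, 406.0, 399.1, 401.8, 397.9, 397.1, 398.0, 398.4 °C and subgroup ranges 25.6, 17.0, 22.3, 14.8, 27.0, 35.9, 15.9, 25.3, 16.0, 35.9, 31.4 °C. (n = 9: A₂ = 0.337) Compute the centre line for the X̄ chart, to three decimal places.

399.627

X̄̄ = (397.8 + 400.3 + 397.8 + 401.7 + 406.0 + 399.1 + 401.8 + 397.9 + 397.1 + 398.0 + 398.4) / 11 = 4395.9000 / 11 = 399.6273
CL = X̄̄ = 399.6273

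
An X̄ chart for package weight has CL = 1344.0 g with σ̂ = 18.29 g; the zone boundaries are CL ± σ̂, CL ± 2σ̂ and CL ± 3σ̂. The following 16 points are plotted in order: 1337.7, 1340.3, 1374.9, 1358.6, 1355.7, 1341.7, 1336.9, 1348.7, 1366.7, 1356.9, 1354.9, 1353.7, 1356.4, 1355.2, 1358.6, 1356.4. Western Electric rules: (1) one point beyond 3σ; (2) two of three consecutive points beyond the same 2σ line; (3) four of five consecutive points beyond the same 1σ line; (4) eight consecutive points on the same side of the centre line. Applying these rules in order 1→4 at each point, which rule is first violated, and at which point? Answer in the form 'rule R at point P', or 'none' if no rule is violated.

rule 4 at point 15

Zone of each point (C = within 1σ̂, B = 1σ̂–2σ̂, A = 2σ̂–3σ̂, * = beyond 3σ̂; sign = side of CL): 1:-C, 2:-C, 3:+B, 4:+C, 5:+C, 6:-C, 7:-C, 8:+C, 9:+B, 10:+C, 11:+C, 12:+C, 13:+C, 14:+C, 15:+C, 16:+C
Rule 4 (eight consecutive points on the same side of the centre line) is satisfied at point 15.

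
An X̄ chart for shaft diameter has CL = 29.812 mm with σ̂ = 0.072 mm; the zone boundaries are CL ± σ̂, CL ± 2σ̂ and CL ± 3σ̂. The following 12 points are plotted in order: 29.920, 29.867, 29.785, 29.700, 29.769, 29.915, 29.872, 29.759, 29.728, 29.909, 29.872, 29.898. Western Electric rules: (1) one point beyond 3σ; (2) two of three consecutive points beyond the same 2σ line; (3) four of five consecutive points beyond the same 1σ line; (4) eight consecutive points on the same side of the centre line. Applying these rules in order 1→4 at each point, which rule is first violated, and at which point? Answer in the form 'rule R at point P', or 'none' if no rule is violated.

none

Zone of each point (C = within 1σ̂, B = 1σ̂–2σ̂, A = 2σ̂–3σ̂, * = beyond 3σ̂; sign = side of CL): 1:+B, 2:+C, 3:-C, 4:-B, 5:-C, 6:+B, 7:+C, 8:-C, 9:-B, 10:+B, 11:+C, 12:+B
No rule fires across all 12 points.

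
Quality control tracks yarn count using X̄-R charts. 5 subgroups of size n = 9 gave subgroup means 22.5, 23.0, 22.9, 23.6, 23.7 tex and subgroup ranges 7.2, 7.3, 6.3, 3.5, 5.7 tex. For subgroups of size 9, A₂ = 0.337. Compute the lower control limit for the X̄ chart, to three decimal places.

21.118

X̄̄ = (22.5 + 23.0 + 22.9 + 23.6 + 23.7) / 5 = 115.7000 / 5 = 23.1400
R̄ = (7.2 + 7.3 + 6.3 + 3.5 + 5.7) / 5 = 30.0000 / 5 = 6.0000
LCL = X̄̄ − A₂·R̄ = 23.1400 − 0.337 × 6.0000 = 21.1180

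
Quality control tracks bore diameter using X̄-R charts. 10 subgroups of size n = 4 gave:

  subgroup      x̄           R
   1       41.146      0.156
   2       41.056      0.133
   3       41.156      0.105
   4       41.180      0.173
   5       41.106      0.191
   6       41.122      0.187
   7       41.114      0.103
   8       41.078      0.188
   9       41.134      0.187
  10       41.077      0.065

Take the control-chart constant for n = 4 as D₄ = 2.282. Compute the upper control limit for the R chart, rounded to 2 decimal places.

0.34

R̄ = (0.156 + 0.133 + 0.105 + 0.173 + 0.191 + 0.187 + 0.103 + 0.188 + 0.187 + 0.065) / 10 = 1.4880 / 10 = 0.1488
UCL_R = D₄·R̄ = 2.282 × 0.1488 = 0.3396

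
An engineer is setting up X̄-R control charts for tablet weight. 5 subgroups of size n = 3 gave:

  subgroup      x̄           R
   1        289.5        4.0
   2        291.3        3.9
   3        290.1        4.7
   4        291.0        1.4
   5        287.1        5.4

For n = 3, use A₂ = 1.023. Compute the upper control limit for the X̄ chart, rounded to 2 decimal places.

293.77

X̄̄ = (289.5 + 291.3 + 290.1 + 291.0 + 287.1) / 5 = 1449.0000 / 5 = 289.8000
R̄ = (4.0 + 3.9 + 4.7 + 1.4 + 5.4) / 5 = 19.4000 / 5 = 3.8800
UCL = X̄̄ + A₂·R̄ = 289.8000 + 1.023 × 3.8800 = 293.7692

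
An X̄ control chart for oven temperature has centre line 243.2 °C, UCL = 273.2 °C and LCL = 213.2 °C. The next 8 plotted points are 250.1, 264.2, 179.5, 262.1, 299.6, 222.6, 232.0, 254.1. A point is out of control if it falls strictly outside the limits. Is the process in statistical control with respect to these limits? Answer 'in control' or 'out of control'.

out of control

Compare each point to [213.2, 273.2]: sample 3 = 179.5 < LCL; sample 5 = 299.6 > UCL.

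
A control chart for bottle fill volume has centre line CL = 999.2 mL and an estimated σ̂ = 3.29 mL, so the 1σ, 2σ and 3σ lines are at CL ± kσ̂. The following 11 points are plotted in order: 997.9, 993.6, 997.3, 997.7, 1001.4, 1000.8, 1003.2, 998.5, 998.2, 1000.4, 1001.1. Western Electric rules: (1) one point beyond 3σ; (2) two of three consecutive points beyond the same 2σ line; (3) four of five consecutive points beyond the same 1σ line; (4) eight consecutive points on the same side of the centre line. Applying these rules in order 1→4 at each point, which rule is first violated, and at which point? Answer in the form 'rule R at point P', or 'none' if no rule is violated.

none

Zone of each point (C = within 1σ̂, B = 1σ̂–2σ̂, A = 2σ̂–3σ̂, * = beyond 3σ̂; sign = side of CL): 1:-C, 2:-B, 3:-C, 4:-C, 5:+C, 6:+C, 7:+B, 8:-C, 9:-C, 10:+C, 11:+C
No rule fires across all 11 points.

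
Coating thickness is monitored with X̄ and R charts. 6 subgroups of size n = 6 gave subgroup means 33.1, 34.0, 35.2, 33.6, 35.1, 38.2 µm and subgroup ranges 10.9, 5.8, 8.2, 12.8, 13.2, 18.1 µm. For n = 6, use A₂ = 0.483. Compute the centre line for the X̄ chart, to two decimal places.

34.87

X̄̄ = (33.1 + 34.0 + 35.2 + 33.6 + 35.1 + 38.2) / 6 = 209.2000 / 6 = 34.8667
CL = X̄̄ = 34.8667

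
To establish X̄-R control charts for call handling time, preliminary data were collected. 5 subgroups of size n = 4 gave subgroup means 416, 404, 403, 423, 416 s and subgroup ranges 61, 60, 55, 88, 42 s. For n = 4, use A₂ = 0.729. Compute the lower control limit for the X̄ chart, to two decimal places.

X̄̄ = (416 + 404 + 403 + 423 + 416) / 5 = 2062.0000 / 5 = 412.4000
R̄ = (61 + 60 + 55 + 88 + 42) / 5 = 306.0000 / 5 = 61.2000
LCL = X̄̄ − A₂·R̄ = 412.4000 − 0.729 × 61.2000 = 367.7852

367.79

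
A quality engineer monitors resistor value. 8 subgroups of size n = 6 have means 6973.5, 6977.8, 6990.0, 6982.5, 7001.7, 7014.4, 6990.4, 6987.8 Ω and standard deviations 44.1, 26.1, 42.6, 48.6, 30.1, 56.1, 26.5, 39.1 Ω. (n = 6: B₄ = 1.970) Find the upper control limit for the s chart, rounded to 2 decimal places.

s̄ = (44.1 + 26.1 + 42.6 + 48.6 + 30.1 + 56.1 + 26.5 + 39.1) / 8 = 39.1500
UCL_s = B₄·s̄ = 1.970 × 39.1500 = 77.1255

77.13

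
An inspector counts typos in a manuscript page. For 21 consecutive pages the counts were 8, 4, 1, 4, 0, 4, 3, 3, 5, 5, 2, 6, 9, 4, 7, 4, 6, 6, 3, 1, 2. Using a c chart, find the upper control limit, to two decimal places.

c̄ = (8 + 4 + 1 + 4 + 0 + 4 + 3 + 3 + 5 + 5 + 2 + 6 + 9 + 4 + 7 + 4 + 6 + 6 + 3 + 1 + 2) / 21 = 87 / 21 = 4.1429
UCL = c̄ + 3√c̄ = 4.1429 + 3 × √4.1429 = 4.1429 + 3 × 2.0354 = 10.2491

10.25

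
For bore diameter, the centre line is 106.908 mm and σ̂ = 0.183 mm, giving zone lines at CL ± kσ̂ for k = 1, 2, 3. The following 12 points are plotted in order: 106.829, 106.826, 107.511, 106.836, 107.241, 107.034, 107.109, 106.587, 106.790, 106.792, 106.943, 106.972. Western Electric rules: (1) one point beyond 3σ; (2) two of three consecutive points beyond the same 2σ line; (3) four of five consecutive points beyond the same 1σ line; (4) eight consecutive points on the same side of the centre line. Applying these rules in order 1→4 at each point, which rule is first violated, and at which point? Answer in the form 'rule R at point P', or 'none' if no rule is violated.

Zone of each point (C = within 1σ̂, B = 1σ̂–2σ̂, A = 2σ̂–3σ̂, * = beyond 3σ̂; sign = side of CL): 1:-C, 2:-C, 3:+*, 4:-C, 5:+B, 6:+C, 7:+B, 8:-B, 9:-C, 10:-C, 11:+C, 12:+C
Rule 1 (one point beyond the 3σ limits) is satisfied at point 3.

rule 1 at point 3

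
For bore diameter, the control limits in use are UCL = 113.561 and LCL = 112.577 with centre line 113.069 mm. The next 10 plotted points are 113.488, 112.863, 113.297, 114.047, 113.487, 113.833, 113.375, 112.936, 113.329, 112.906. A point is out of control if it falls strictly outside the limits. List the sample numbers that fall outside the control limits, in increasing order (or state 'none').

4, 6

Compare each point to [112.577, 113.561]: sample 4 = 114.047 > UCL; sample 6 = 113.833 > UCL.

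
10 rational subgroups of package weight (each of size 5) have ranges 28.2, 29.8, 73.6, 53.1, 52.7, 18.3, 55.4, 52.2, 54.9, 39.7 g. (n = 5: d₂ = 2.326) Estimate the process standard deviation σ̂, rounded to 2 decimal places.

R̄ = (28.2 + 29.8 + 73.6 + 53.1 + 52.7 + 18.3 + 55.4 + 52.2 + 54.9 + 39.7) / 10 = 45.7900
σ̂ = R̄ / d₂ = 45.7900 / 2.326 = 19.6862

19.69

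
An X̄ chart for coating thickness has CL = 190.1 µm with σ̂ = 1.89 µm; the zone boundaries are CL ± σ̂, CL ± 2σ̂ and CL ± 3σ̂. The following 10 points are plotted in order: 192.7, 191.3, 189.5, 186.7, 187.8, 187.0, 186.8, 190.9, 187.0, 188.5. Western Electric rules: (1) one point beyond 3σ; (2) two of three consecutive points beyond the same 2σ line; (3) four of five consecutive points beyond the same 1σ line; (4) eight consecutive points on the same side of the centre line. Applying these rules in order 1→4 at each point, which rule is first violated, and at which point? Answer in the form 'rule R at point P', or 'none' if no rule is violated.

rule 3 at point 7

Zone of each point (C = within 1σ̂, B = 1σ̂–2σ̂, A = 2σ̂–3σ̂, * = beyond 3σ̂; sign = side of CL): 1:+B, 2:+C, 3:-C, 4:-B, 5:-B, 6:-B, 7:-B, 8:+C, 9:-B, 10:-C
Rule 3 (four of five consecutive points beyond the same 1σ limit) is satisfied at point 7.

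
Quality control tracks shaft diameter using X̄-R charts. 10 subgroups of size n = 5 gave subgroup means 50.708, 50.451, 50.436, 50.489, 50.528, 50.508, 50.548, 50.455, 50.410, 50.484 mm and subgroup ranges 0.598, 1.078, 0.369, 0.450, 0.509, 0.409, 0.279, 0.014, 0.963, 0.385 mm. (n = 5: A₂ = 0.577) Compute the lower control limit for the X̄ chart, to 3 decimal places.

X̄̄ = (50.708 + 50.451 + 50.436 + 50.489 + 50.528 + 50.508 + 50.548 + 50.455 + 50.410 + 50.484) / 10 = 505.0170 / 10 = 50.5017
R̄ = (0.598 + 1.078 + 0.369 + 0.450 + 0.509 + 0.409 + 0.279 + 0.014 + 0.963 + 0.385) / 10 = 5.0540 / 10 = 0.5054
LCL = X̄̄ − A₂·R̄ = 50.5017 − 0.577 × 0.5054 = 50.2101

50.210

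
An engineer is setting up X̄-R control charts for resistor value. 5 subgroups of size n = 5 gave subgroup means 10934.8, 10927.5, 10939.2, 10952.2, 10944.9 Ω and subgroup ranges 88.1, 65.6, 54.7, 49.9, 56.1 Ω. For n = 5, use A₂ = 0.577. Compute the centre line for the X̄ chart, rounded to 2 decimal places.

X̄̄ = (10934.8 + 10927.5 + 10939.2 + 10952.2 + 10944.9) / 5 = 54698.6000 / 5 = 10939.7200
CL = X̄̄ = 10939.7200

10939.72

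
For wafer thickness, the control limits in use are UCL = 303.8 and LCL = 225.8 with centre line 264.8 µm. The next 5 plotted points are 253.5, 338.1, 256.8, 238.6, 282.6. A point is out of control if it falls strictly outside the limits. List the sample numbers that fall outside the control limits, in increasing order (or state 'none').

Compare each point to [225.8, 303.8]: sample 2 = 338.1 > UCL.

2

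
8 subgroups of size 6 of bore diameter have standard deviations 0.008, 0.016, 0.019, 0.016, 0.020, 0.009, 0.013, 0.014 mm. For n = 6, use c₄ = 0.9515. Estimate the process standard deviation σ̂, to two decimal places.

s̄ = (0.008 + 0.016 + 0.019 + 0.016 + 0.020 + 0.009 + 0.013 + 0.014) / 8 = 0.0144
σ̂ = s̄ / c₄ = 0.0144 / 0.9515 = 0.0151

0.02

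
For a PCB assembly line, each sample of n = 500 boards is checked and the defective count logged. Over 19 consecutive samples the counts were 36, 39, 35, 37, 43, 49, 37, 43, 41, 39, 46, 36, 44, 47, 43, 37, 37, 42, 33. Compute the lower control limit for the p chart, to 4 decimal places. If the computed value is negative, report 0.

p̄ = Σdᵢ / (k·n) = 764 / (19 × 500) = 0.08042
LCL = p̄ − 3·√(p̄(1−p̄)/n) = 0.08042 − 3 × 0.01216 = 0.04394

0.0439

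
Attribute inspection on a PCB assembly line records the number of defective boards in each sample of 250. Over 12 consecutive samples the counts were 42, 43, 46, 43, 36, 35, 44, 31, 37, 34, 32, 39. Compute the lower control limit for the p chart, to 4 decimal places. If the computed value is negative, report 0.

p̄ = Σdᵢ / (k·n) = 462 / (12 × 250) = 0.15400
LCL = p̄ − 3·√(p̄(1−p̄)/n) = 0.15400 − 3 × 0.02283 = 0.08551

0.0855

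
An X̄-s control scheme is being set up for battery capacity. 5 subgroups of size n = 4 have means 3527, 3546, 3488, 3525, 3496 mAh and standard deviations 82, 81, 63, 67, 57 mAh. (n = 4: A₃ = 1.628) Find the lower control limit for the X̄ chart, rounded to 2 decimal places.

X̄̄ = (3527 + 3546 + 3488 + 3525 + 3496) / 5 = 3516.4000
s̄ = (82 + 81 + 63 + 67 + 57) / 5 = 70.0000
LCL = X̄̄ − A₃·s̄ = 3516.4000 − 1.628 × 70.0000 = 3402.4400

3402.44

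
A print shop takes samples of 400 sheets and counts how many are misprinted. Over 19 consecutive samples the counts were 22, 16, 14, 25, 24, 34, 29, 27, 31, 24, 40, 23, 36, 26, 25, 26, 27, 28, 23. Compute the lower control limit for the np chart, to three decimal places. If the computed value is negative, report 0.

p̄ = Σdᵢ / (k·n) = 500 / (19 × 400) = 0.06579
LCL = np̄ − 3·√(np̄(1−p̄)) = 26.3158 − 3 × 4.9583 = 11.4410

11.441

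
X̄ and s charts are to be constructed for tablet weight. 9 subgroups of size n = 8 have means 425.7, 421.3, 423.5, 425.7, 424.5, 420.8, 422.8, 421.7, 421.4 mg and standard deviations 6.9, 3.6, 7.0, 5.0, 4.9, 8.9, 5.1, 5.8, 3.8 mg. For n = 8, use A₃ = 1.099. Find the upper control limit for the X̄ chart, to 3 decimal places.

429.272

X̄̄ = (425.7 + 421.3 + 423.5 + 425.7 + 424.5 + 420.8 + 422.8 + 421.7 + 421.4) / 9 = 423.0444
s̄ = (6.9 + 3.6 + 7.0 + 5.0 + 4.9 + 8.9 + 5.1 + 5.8 + 3.8) / 9 = 5.6667
UCL = X̄̄ + A₃·s̄ = 423.0444 + 1.099 × 5.6667 = 429.2721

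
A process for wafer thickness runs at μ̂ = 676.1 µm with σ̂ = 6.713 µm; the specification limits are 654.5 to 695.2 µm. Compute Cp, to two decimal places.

Cp = (USL − LSL) / (6σ̂) = (695.2 − 654.5) / (6 × 6.713) = 40.7000 / 40.2780 = 1.0105

1.01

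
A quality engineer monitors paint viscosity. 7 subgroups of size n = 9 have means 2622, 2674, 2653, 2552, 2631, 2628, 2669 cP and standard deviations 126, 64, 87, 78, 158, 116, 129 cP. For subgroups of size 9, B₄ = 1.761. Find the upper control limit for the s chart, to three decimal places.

s̄ = (126 + 64 + 87 + 78 + 158 + 116 + 129) / 7 = 108.2857
UCL_s = B₄·s̄ = 1.761 × 108.2857 = 190.6911

190.691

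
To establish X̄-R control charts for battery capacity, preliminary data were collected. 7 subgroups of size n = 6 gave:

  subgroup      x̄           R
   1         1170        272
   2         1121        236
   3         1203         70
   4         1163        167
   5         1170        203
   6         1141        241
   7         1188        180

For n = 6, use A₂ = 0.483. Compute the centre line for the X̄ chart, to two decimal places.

1165.14

X̄̄ = (1170 + 1121 + 1203 + 1163 + 1170 + 1141 + 1188) / 7 = 8156.0000 / 7 = 1165.1429
CL = X̄̄ = 1165.1429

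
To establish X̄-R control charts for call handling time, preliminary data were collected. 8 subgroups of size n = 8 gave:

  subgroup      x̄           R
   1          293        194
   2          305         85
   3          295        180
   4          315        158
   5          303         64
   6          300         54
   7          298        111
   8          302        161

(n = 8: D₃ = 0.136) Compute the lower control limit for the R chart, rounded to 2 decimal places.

R̄ = (194 + 85 + 180 + 158 + 64 + 54 + 111 + 161) / 8 = 1007.0000 / 8 = 125.8750
LCL_R = D₃·R̄ = 0.136 × 125.8750 = 17.1190

17.12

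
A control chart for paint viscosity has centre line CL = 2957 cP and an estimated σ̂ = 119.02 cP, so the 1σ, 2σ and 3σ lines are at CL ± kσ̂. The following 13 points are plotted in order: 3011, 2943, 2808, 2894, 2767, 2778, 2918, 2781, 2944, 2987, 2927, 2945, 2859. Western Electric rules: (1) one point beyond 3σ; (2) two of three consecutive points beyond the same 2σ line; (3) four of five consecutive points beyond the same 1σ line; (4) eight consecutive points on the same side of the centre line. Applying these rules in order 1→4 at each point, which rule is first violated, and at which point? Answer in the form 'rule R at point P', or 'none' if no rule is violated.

rule 4 at point 9

Zone of each point (C = within 1σ̂, B = 1σ̂–2σ̂, A = 2σ̂–3σ̂, * = beyond 3σ̂; sign = side of CL): 1:+C, 2:-C, 3:-B, 4:-C, 5:-B, 6:-B, 7:-C, 8:-B, 9:-C, 10:+C, 11:-C, 12:-C, 13:-C
Rule 4 (eight consecutive points on the same side of the centre line) is satisfied at point 9.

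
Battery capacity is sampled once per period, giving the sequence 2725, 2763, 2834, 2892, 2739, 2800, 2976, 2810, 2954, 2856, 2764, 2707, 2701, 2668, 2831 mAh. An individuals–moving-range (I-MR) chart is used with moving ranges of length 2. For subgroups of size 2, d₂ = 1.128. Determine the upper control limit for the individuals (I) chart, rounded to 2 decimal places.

X̄ = (2725 + 2763 + 2834 + 2892 + 2739 + 2800 + 2976 + 2810 + 2954 + 2856 + 2764 + 2707 + 2701 + 2668 + 2831) / 15 = 2801.3333
Moving ranges: 38, 71, 58, 153, 61, 176, 166, 144, 98, 92, 57, 6, 33, 163; M̄R̄ = 1316.0000 / 14 = 94.0000
UCL = X̄ + 3·M̄R̄/d₂ = 2801.3333 + 3 × 94.0000 / 1.128 = 3051.3333

3051.33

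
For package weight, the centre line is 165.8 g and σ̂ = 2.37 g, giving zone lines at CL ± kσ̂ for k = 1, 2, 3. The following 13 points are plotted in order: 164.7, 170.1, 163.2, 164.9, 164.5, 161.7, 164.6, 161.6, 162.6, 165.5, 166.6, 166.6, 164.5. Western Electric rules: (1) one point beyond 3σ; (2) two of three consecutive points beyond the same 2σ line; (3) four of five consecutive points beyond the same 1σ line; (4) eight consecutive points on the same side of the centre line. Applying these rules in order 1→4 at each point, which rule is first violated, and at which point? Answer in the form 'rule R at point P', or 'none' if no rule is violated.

Zone of each point (C = within 1σ̂, B = 1σ̂–2σ̂, A = 2σ̂–3σ̂, * = beyond 3σ̂; sign = side of CL): 1:-C, 2:+B, 3:-B, 4:-C, 5:-C, 6:-B, 7:-C, 8:-B, 9:-B, 10:-C, 11:+C, 12:+C, 13:-C
Rule 4 (eight consecutive points on the same side of the centre line) is satisfied at point 10.

rule 4 at point 10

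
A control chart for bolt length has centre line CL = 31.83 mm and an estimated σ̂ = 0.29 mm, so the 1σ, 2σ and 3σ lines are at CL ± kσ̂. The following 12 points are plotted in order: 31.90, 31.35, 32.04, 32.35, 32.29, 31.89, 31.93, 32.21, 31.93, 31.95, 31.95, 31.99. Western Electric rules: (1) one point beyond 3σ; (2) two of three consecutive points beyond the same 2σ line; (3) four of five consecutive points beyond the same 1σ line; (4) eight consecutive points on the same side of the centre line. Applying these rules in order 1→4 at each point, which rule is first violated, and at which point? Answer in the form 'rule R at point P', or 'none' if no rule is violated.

rule 4 at point 10

Zone of each point (C = within 1σ̂, B = 1σ̂–2σ̂, A = 2σ̂–3σ̂, * = beyond 3σ̂; sign = side of CL): 1:+C, 2:-B, 3:+C, 4:+B, 5:+B, 6:+C, 7:+C, 8:+B, 9:+C, 10:+C, 11:+C, 12:+C
Rule 4 (eight consecutive points on the same side of the centre line) is satisfied at point 10.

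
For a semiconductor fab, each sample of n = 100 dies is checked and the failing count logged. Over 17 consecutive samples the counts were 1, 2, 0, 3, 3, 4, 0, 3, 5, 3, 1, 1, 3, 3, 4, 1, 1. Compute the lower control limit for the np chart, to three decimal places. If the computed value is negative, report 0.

0.000

p̄ = Σdᵢ / (k·n) = 38 / (17 × 100) = 0.02235
LCL = np̄ − 3·√(np̄(1−p̄)) = 2.2353 − 3 × 1.4783 = -2.1996 → 0 (negative, so LCL = 0)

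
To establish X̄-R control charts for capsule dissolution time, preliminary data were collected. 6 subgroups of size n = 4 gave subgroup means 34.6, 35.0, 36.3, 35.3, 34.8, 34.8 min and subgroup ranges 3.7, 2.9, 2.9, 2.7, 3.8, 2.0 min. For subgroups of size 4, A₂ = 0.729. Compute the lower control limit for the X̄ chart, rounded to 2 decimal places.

32.95

X̄̄ = (34.6 + 35.0 + 36.3 + 35.3 + 34.8 + 34.8) / 6 = 210.8000 / 6 = 35.1333
R̄ = (3.7 + 2.9 + 2.9 + 2.7 + 3.8 + 2.0) / 6 = 18.0000 / 6 = 3.0000
LCL = X̄̄ − A₂·R̄ = 35.1333 − 0.729 × 3.0000 = 32.9463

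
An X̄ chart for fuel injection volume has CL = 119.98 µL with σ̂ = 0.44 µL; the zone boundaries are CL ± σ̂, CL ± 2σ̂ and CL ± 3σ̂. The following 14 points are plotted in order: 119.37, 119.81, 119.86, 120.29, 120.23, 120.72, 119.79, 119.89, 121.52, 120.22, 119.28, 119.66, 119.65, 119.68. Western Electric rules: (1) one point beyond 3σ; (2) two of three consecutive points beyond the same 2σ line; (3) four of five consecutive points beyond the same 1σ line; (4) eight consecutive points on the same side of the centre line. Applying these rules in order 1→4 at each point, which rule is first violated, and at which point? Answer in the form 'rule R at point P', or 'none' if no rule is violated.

rule 1 at point 9

Zone of each point (C = within 1σ̂, B = 1σ̂–2σ̂, A = 2σ̂–3σ̂, * = beyond 3σ̂; sign = side of CL): 1:-B, 2:-C, 3:-C, 4:+C, 5:+C, 6:+B, 7:-C, 8:-C, 9:+*, 10:+C, 11:-B, 12:-C, 13:-C, 14:-C
Rule 1 (one point beyond the 3σ limits) is satisfied at point 9.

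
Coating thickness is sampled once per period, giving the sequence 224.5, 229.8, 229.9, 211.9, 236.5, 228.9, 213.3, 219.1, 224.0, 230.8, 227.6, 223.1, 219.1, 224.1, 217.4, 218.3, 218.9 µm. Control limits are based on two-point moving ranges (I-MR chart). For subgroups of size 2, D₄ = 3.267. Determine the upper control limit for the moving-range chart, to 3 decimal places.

Moving ranges: 5.3, 0.1, 18.0, 24.6, 7.6, 15.6, 5.8, 4.9, 6.8, 3.2, 4.5, 4.0, 5.0, 6.7, 0.9, 0.6; M̄R̄ = 113.6000 / 16 = 7.1000
UCL_MR = D₄·M̄R̄ = 3.267 × 7.1000 = 23.1957

23.196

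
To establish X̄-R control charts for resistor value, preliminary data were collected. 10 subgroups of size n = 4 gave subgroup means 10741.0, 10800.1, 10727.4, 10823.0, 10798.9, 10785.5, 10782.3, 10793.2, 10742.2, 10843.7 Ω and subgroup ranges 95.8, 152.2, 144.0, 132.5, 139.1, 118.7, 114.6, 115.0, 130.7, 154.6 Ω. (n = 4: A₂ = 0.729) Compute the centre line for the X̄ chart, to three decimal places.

X̄̄ = (10741.0 + 10800.1 + 10727.4 + 10823.0 + 10798.9 + 10785.5 + 10782.3 + 10793.2 + 10742.2 + 10843.7) / 10 = 107837.3000 / 10 = 10783.7300
CL = X̄̄ = 10783.7300

10783.730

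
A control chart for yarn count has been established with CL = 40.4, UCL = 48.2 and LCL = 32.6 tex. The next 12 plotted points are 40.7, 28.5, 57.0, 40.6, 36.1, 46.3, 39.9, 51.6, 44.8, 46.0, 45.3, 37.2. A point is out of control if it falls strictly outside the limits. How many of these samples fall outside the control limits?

3

Compare each point to [32.6, 48.2]: sample 2 = 28.5 < LCL; sample 3 = 57.0 > UCL; sample 8 = 51.6 > UCL.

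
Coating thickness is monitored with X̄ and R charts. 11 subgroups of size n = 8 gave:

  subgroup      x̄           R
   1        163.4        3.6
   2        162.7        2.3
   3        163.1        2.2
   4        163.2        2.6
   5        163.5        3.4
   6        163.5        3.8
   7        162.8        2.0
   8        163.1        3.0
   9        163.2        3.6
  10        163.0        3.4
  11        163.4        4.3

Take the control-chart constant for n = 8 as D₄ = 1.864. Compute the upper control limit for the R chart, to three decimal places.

R̄ = (3.6 + 2.3 + 2.2 + 2.6 + 3.4 + 3.8 + 2.0 + 3.0 + 3.6 + 3.4 + 4.3) / 11 = 34.2000 / 11 = 3.1091
UCL_R = D₄·R̄ = 1.864 × 3.1091 = 5.7953

5.795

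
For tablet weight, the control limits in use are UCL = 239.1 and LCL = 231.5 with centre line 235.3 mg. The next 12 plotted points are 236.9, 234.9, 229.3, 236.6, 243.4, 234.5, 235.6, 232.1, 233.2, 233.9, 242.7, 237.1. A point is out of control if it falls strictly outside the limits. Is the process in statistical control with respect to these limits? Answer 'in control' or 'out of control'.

Compare each point to [231.5, 239.1]: sample 3 = 229.3 < LCL; sample 5 = 243.4 > UCL; sample 11 = 242.7 > UCL.

out of control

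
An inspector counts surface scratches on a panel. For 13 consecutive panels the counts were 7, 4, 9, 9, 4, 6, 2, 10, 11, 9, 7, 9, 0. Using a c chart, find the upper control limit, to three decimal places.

c̄ = (7 + 4 + 9 + 9 + 4 + 6 + 2 + 10 + 11 + 9 + 7 + 9 + 0) / 13 = 87 / 13 = 6.6923
UCL = c̄ + 3√c̄ = 6.6923 + 3 × √6.6923 = 6.6923 + 3 × 2.5869 = 14.4532

14.453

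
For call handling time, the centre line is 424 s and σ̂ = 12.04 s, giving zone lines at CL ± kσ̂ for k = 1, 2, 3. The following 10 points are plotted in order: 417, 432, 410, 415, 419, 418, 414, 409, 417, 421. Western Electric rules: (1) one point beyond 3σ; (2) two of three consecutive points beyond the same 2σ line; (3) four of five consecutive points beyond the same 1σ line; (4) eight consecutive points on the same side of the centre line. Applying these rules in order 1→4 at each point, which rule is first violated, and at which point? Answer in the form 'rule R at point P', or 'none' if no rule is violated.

Zone of each point (C = within 1σ̂, B = 1σ̂–2σ̂, A = 2σ̂–3σ̂, * = beyond 3σ̂; sign = side of CL): 1:-C, 2:+C, 3:-B, 4:-C, 5:-C, 6:-C, 7:-C, 8:-B, 9:-C, 10:-C
Rule 4 (eight consecutive points on the same side of the centre line) is satisfied at point 10.

rule 4 at point 10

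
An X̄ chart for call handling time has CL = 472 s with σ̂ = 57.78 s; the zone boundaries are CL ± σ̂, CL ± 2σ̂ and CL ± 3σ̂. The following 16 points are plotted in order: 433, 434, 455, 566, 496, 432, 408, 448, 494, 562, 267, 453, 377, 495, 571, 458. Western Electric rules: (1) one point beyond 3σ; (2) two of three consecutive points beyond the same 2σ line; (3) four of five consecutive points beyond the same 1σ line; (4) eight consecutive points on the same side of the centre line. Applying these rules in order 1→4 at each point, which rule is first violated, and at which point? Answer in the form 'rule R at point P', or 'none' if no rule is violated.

Zone of each point (C = within 1σ̂, B = 1σ̂–2σ̂, A = 2σ̂–3σ̂, * = beyond 3σ̂; sign = side of CL): 1:-C, 2:-C, 3:-C, 4:+B, 5:+C, 6:-C, 7:-B, 8:-C, 9:+C, 10:+B, 11:-*, 12:-C, 13:-B, 14:+C, 15:+B, 16:-C
Rule 1 (one point beyond the 3σ limits) is satisfied at point 11.

rule 1 at point 11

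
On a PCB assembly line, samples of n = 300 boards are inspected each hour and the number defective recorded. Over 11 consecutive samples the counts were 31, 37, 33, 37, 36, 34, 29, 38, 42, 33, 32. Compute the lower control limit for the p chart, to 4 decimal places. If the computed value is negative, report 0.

0.0603

p̄ = Σdᵢ / (k·n) = 382 / (11 × 300) = 0.11576
LCL = p̄ − 3·√(p̄(1−p̄)/n) = 0.11576 − 3 × 0.01847 = 0.06034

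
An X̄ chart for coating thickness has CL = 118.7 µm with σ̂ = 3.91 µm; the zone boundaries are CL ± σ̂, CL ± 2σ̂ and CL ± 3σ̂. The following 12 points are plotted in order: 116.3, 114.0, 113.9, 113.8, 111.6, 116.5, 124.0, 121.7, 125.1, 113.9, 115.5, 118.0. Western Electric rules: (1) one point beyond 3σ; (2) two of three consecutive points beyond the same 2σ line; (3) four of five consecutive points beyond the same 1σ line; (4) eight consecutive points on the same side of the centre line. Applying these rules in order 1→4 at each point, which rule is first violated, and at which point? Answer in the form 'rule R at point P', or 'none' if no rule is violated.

rule 3 at point 5

Zone of each point (C = within 1σ̂, B = 1σ̂–2σ̂, A = 2σ̂–3σ̂, * = beyond 3σ̂; sign = side of CL): 1:-C, 2:-B, 3:-B, 4:-B, 5:-B, 6:-C, 7:+B, 8:+C, 9:+B, 10:-B, 11:-C, 12:-C
Rule 3 (four of five consecutive points beyond the same 1σ limit) is satisfied at point 5.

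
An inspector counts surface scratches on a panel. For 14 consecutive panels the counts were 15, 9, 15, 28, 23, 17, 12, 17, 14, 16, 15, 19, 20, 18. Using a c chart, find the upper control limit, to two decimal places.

29.37

c̄ = (15 + 9 + 15 + 28 + 23 + 17 + 12 + 17 + 14 + 16 + 15 + 19 + 20 + 18) / 14 = 238 / 14 = 17.0000
UCL = c̄ + 3√c̄ = 17.0000 + 3 × √17.0000 = 17.0000 + 3 × 4.1231 = 29.3693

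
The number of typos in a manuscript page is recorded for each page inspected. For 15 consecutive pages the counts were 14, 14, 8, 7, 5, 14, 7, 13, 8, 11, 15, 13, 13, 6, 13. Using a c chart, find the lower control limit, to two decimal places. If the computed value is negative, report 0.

0.90

c̄ = (14 + 14 + 8 + 7 + 5 + 14 + 7 + 13 + 8 + 11 + 15 + 13 + 13 + 6 + 13) / 15 = 161 / 15 = 10.7333
LCL = c̄ − 3√c̄ = 10.7333 − 3 × 3.2762 = 0.9048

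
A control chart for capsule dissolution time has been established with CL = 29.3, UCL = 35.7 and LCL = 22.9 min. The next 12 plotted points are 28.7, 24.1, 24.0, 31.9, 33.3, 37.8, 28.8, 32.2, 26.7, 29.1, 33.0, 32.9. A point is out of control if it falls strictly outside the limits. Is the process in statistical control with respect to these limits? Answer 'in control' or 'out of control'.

Compare each point to [22.9, 35.7]: sample 6 = 37.8 > UCL.

out of control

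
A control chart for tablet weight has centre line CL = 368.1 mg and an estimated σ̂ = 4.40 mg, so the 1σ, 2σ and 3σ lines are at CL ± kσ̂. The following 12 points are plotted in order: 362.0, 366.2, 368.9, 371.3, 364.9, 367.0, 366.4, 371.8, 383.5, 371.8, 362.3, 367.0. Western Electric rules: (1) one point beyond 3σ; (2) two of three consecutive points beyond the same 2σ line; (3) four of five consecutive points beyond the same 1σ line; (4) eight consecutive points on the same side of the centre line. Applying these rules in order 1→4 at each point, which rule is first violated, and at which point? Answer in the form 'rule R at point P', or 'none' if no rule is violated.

Zone of each point (C = within 1σ̂, B = 1σ̂–2σ̂, A = 2σ̂–3σ̂, * = beyond 3σ̂; sign = side of CL): 1:-B, 2:-C, 3:+C, 4:+C, 5:-C, 6:-C, 7:-C, 8:+C, 9:+*, 10:+C, 11:-B, 12:-C
Rule 1 (one point beyond the 3σ limits) is satisfied at point 9.

rule 1 at point 9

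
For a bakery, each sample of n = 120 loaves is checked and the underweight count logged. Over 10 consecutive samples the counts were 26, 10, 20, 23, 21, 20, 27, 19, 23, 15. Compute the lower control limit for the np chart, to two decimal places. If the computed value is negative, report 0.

8.06

p̄ = Σdᵢ / (k·n) = 204 / (10 × 120) = 0.17000
LCL = np̄ − 3·√(np̄(1−p̄)) = 20.4000 − 3 × 4.1149 = 8.0554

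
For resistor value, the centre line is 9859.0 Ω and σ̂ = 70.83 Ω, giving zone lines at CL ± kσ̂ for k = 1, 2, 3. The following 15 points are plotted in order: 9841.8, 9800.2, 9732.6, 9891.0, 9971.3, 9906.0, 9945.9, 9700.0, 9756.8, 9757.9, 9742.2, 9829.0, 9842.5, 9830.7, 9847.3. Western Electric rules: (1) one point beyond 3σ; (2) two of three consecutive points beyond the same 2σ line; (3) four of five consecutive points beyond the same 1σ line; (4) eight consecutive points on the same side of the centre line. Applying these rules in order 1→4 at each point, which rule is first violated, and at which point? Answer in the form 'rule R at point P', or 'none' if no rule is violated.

Zone of each point (C = within 1σ̂, B = 1σ̂–2σ̂, A = 2σ̂–3σ̂, * = beyond 3σ̂; sign = side of CL): 1:-C, 2:-C, 3:-B, 4:+C, 5:+B, 6:+C, 7:+B, 8:-A, 9:-B, 10:-B, 11:-B, 12:-C, 13:-C, 14:-C, 15:-C
Rule 3 (four of five consecutive points beyond the same 1σ limit) is satisfied at point 11.

rule 3 at point 11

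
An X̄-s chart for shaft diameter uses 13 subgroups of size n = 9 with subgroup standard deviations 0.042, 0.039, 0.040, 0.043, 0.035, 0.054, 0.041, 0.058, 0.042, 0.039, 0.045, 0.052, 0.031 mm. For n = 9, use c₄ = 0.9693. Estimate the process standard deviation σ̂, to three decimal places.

s̄ = (0.042 + 0.039 + 0.040 + 0.043 + 0.035 + 0.054 + 0.041 + 0.058 + 0.042 + 0.039 + 0.045 + 0.052 + 0.031) / 13 = 0.0432
σ̂ = s̄ / c₄ = 0.0432 / 0.9693 = 0.0445

0.045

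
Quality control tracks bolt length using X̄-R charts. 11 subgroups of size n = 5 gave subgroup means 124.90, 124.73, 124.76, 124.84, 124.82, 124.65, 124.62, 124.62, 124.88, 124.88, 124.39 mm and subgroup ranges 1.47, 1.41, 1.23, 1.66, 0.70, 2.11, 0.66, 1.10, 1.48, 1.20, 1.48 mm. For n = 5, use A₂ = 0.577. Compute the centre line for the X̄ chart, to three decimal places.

124.735

X̄̄ = (124.90 + 124.73 + 124.76 + 124.84 + 124.82 + 124.65 + 124.62 + 124.62 + 124.88 + 124.88 + 124.39) / 11 = 1372.0900 / 11 = 124.7355
CL = X̄̄ = 124.7355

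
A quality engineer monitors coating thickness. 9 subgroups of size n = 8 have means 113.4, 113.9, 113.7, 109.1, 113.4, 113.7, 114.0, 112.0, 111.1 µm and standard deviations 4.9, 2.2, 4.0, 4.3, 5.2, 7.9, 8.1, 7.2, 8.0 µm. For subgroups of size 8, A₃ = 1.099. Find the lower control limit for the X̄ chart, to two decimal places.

X̄̄ = (113.4 + 113.9 + 113.7 + 109.1 + 113.4 + 113.7 + 114.0 + 112.0 + 111.1) / 9 = 112.7000
s̄ = (4.9 + 2.2 + 4.0 + 4.3 + 5.2 + 7.9 + 8.1 + 7.2 + 8.0) / 9 = 5.7556
LCL = X̄̄ − A₃·s̄ = 112.7000 − 1.099 × 5.7556 = 106.3746

106.37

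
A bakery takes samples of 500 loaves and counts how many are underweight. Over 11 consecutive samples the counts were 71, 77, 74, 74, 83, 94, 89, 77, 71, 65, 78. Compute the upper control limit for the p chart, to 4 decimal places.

0.2037

p̄ = Σdᵢ / (k·n) = 853 / (11 × 500) = 0.15509
UCL = p̄ + 3·√(p̄(1−p̄)/n) = 0.15509 + 3 × √(0.15509×0.84491/500) = 0.15509 + 3 × 0.01619 = 0.20366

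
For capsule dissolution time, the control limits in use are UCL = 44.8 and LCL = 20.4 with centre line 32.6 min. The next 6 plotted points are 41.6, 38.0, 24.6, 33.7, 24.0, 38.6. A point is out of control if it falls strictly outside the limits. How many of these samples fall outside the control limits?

All 6 points lie within [20.4, 44.8].

0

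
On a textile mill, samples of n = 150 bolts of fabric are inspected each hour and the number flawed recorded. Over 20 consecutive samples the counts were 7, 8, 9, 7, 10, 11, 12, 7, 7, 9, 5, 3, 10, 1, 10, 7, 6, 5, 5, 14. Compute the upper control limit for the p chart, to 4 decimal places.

p̄ = Σdᵢ / (k·n) = 153 / (20 × 150) = 0.05100
UCL = p̄ + 3·√(p̄(1−p̄)/n) = 0.05100 + 3 × √(0.05100×0.94900/150) = 0.05100 + 3 × 0.01796 = 0.10489

0.1049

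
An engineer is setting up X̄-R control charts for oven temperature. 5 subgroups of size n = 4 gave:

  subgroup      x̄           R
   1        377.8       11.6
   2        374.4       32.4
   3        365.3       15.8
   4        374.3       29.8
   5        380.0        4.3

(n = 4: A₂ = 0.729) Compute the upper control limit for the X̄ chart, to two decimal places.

388.05

X̄̄ = (377.8 + 374.4 + 365.3 + 374.3 + 380.0) / 5 = 1871.8000 / 5 = 374.3600
R̄ = (11.6 + 32.4 + 15.8 + 29.8 + 4.3) / 5 = 93.9000 / 5 = 18.7800
UCL = X̄̄ + A₂·R̄ = 374.3600 + 0.729 × 18.7800 = 388.0506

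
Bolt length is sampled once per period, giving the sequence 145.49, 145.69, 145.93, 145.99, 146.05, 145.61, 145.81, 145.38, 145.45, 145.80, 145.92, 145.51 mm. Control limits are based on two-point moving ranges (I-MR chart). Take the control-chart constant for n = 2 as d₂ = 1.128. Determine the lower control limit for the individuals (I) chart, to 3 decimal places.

X̄ = (145.49 + 145.69 + 145.93 + 145.99 + 146.05 + 145.61 + 145.81 + 145.38 + 145.45 + 145.80 + 145.92 + 145.51) / 12 = 145.7192
Moving ranges: 0.20, 0.24, 0.06, 0.06, 0.44, 0.20, 0.43, 0.07, 0.35, 0.12, 0.41; M̄R̄ = 2.5800 / 11 = 0.2345
LCL = X̄ − 3·M̄R̄/d₂ = 145.7192 − 3 × 0.2345 / 1.128 = 145.0954

145.095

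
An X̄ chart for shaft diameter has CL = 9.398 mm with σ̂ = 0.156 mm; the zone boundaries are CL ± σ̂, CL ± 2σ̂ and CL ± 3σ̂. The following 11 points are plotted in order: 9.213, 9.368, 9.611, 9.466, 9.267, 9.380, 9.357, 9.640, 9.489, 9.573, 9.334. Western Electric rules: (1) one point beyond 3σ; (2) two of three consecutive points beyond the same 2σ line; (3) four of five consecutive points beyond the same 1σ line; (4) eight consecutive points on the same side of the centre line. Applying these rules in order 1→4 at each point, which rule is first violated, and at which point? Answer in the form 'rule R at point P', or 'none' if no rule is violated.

none

Zone of each point (C = within 1σ̂, B = 1σ̂–2σ̂, A = 2σ̂–3σ̂, * = beyond 3σ̂; sign = side of CL): 1:-B, 2:-C, 3:+B, 4:+C, 5:-C, 6:-C, 7:-C, 8:+B, 9:+C, 10:+B, 11:-C
No rule fires across all 11 points.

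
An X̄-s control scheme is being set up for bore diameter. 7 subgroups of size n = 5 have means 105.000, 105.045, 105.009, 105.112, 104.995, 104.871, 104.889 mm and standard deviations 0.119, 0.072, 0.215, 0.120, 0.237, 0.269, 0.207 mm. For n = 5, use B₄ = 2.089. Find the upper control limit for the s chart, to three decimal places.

s̄ = (0.119 + 0.072 + 0.215 + 0.120 + 0.237 + 0.269 + 0.207) / 7 = 0.1770
UCL_s = B₄·s̄ = 2.089 × 0.1770 = 0.3698

0.370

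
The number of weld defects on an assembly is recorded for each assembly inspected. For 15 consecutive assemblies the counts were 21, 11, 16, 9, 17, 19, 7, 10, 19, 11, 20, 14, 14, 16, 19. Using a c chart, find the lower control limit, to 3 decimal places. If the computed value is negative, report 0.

3.299

c̄ = (21 + 11 + 16 + 9 + 17 + 19 + 7 + 10 + 19 + 11 + 20 + 14 + 14 + 16 + 19) / 15 = 223 / 15 = 14.8667
LCL = c̄ − 3√c̄ = 14.8667 − 3 × 3.8557 = 3.2995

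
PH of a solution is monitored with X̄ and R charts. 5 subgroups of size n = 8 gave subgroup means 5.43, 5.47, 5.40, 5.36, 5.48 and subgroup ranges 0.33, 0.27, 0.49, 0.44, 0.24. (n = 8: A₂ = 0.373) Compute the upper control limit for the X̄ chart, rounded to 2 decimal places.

X̄̄ = (5.43 + 5.47 + 5.40 + 5.36 + 5.48) / 5 = 27.1400 / 5 = 5.4280
R̄ = (0.33 + 0.27 + 0.49 + 0.44 + 0.24) / 5 = 1.7700 / 5 = 0.3540
UCL = X̄̄ + A₂·R̄ = 5.4280 + 0.373 × 0.3540 = 5.5600

5.56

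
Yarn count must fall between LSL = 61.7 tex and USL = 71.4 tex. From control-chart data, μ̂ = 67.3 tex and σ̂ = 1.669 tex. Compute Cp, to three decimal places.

Cp = (USL − LSL) / (6σ̂) = (71.4 − 61.7) / (6 × 1.669) = 9.7000 / 10.0140 = 0.9686

0.969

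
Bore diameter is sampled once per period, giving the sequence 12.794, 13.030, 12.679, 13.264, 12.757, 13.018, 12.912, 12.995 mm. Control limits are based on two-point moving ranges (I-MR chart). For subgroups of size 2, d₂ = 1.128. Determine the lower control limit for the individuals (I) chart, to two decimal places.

12.12

X̄ = (12.794 + 13.030 + 12.679 + 13.264 + 12.757 + 13.018 + 12.912 + 12.995) / 8 = 12.9311
Moving ranges: 0.236, 0.351, 0.585, 0.507, 0.261, 0.106, 0.083; M̄R̄ = 2.1290 / 7 = 0.3041
LCL = X̄ − 3·M̄R̄/d₂ = 12.9311 − 3 × 0.3041 / 1.128 = 12.1222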